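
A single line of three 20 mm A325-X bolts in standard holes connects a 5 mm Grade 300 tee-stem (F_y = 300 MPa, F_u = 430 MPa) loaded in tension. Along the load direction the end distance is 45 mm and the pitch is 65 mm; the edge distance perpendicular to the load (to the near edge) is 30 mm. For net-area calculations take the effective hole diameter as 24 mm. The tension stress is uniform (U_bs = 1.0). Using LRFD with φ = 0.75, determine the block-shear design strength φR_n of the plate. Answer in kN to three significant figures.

Shear plane L_v = 45 + 2·65 = 175 mm; A_gv = 175 × 5 = 875 mm².
A_nv = (175 − 2.5·24) × 5 = 575 mm².
A_nt = (30 − 0.5·24) × 5 = 90 mm².
0.6 F_u A_nv = 148.3 kN; 0.6 F_y A_gv = 157.5 kN → shear rupture governs the shear term.
R_n = 148.3 + 1.0 × 430 × 90 / 1000 = 187.1 kN.
Design strength φR_n = 0.75 × 187.1 = 140 kN.

140 kN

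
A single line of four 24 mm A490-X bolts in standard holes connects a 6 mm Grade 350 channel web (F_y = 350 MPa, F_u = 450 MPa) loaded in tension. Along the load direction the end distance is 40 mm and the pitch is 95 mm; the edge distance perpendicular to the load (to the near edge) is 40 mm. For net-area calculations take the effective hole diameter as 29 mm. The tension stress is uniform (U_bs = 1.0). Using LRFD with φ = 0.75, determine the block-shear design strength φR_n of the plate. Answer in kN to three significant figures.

323 kN

Shear plane L_v = 40 + 3·95 = 325 mm; A_gv = 325 × 6 = 1950 mm².
A_nv = (325 − 3.5·29) × 6 = 1341 mm².
A_nt = (40 − 0.5·29) × 6 = 153 mm².
0.6 F_u A_nv = 362.1 kN; 0.6 F_y A_gv = 409.5 kN → shear rupture governs the shear term.
R_n = 362.1 + 1.0 × 450 × 153 / 1000 = 430.9 kN.
Design strength φR_n = 0.75 × 430.9 = 323 kN.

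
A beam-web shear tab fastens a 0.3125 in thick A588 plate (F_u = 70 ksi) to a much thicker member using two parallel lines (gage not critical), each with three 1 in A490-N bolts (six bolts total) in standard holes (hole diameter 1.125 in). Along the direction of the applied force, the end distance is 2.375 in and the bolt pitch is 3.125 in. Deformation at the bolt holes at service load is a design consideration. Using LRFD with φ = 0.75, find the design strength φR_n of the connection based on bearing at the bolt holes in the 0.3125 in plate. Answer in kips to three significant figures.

229 kips

Per bolt r_n = 1.2 l_c t F_u ≤ 2.4 d t F_u; upper limit = 2.4 × 1 × 0.3125 × 70 = 52.5 kips.
Edge bolt: l_c = 2.375 − 1.125/2 = 1.812 in → 1.2 × 1.812 × 0.3125 × 70 = 47.58 → r_n = 47.58 kips.
Interior bolts: l_c = 3.125 − 1.125 = 2 in → 1.2 × 2 × 0.3125 × 70 = 52.5 → r_n = 52.5 kips.
R_n = 2 × 47.58 + 4 × 52.5 = 305.2 kips.
Design strength φR_n = 0.75 × 305.2 = 229 kips.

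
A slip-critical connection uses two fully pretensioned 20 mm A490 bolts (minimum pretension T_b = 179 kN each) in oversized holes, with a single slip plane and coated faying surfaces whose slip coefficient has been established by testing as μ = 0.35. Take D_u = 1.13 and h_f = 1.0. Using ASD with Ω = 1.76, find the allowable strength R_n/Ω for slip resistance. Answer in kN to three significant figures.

80.4 kN

R_n = μ · D_u · h_f · T_b · n_s · n_b = 0.35 × 1.13 × 1.0 × 179 × 1 × 2 = 141.6 kN.
Allowable strength R_n/Ω = 141.6 / 1.76 = 80.4 kN.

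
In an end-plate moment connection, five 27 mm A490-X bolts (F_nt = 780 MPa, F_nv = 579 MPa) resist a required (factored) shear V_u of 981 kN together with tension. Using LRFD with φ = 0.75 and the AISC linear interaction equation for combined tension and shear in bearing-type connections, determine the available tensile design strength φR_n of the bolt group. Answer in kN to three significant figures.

856 kN

A_b = π·27²/4 = 572.6 mm²; f_rv = 981 × 1000 / (5 × 572.6) = 342.7 MPa.
F'_nt = 1.3 F_nt − (F_nt / φF_nv) f_rv = 1.3·780 − (780/(0.75·579))·342.7 = 398.5 MPa, capped at F_nt → F'_nt = 398.5 MPa.
R_n = F'_nt · A_b · n = 398.5 × 572.6 × 5 / 1000 = 1141 kN.
Design strength φR_n = 0.75 × 1141 = 856 kN.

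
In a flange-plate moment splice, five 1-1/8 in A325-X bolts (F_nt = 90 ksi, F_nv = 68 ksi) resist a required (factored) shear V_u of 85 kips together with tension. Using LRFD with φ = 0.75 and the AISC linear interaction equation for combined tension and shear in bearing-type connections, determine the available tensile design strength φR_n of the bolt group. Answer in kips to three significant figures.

324 kips

A_b = π·1.125²/4 = 0.994 in²; f_rv = 85 / (5 × 0.994) = 17.1 ksi.
F'_nt = 1.3 F_nt − (F_nt / φF_nv) f_rv = 1.3·90 − (90/(0.75·68))·17.1 = 86.82 ksi, capped at F_nt → F'_nt = 86.82 ksi.
R_n = F'_nt · A_b · n = 86.82 × 0.994 × 5 = 431.5 kips.
Design strength φR_n = 0.75 × 431.5 = 324 kips.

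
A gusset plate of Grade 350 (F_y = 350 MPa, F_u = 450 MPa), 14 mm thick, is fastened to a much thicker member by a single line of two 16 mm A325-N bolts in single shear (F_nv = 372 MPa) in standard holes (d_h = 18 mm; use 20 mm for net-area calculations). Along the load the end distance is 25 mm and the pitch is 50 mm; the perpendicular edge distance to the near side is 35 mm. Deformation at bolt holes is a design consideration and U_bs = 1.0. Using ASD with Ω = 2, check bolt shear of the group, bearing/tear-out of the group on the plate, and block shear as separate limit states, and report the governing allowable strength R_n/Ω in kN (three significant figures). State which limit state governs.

74.8 kN (bolt shear governs)

Bolt shear: A_b = π·16²/4 = 201.1 mm²; R_n = 372 × 201.1 × 2 × 1 / 1000 = 149.6 kN → 149.6 / 2 = 74.8 kN.
Bearing: edge l_c = 16, r_n = 121 kN; interior l_c = 32, r_n = 241.9 kN; R_n = 121 + 1·241.9 = 362.9 kN → 181 kN.
Block shear: A_gv = 1050, A_nv = 630, A_nt = 350 mm²; R_n = min(0.6F_uA_nv, 0.6F_yA_gv) + U_bs·F_u·A_nt = 327.6 kN → 164 kN.
Bolt shear governs: 74.8 kN.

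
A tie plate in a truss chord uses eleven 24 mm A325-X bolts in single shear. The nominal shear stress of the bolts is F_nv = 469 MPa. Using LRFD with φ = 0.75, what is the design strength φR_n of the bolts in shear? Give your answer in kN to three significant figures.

1750 kN

A_b = π × 24² / 4 = 452.4 mm².
R_n = F_nv · A_b · n · n_s = 469 × 452.4 × 11 × 1 / 1000 = 2334 kN.
Design strength φR_n = 0.75 × 2334 = 1750 kN.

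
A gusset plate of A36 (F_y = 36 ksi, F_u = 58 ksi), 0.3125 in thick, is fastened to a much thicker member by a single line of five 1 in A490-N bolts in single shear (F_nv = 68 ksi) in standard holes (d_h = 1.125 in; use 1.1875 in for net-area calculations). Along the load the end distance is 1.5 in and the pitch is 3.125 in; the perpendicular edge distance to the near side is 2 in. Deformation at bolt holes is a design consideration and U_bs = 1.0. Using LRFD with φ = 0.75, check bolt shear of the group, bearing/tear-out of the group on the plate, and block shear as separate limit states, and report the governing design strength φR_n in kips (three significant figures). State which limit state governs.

Bolt shear: A_b = π·1²/4 = 0.7854 in²; R_n = 68 × 0.7854 × 5 × 1 = 267 kips → 0.75 × 267 = 200 kips.
Bearing: edge l_c = 0.9375, r_n = 20.39 kips; interior l_c = 2, r_n = 43.5 kips; R_n = 20.39 + 4·43.5 = 194.4 kips → 146 kips.
Block shear: A_gv = 4.375, A_nv = 2.705, A_nt = 0.4395 in²; R_n = min(0.6F_uA_nv, 0.6F_yA_gv) + U_bs·F_u·A_nt = 119.6 kips → 89.7 kips.
Block shear governs: 89.7 kips.

89.7 kips (block shear governs)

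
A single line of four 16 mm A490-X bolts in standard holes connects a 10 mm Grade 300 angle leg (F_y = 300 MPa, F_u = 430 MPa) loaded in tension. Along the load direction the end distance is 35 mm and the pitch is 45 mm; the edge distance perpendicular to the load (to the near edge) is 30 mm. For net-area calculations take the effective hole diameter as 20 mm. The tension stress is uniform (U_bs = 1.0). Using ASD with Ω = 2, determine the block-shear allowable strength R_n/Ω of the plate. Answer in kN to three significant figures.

Shear plane L_v = 35 + 3·45 = 170 mm; A_gv = 170 × 10 = 1700 mm².
A_nv = (170 − 3.5·20) × 10 = 1000 mm².
A_nt = (30 − 0.5·20) × 10 = 200 mm².
0.6 F_u A_nv = 258 kN; 0.6 F_y A_gv = 306 kN → shear rupture governs the shear term.
R_n = 258 + 1.0 × 430 × 200 / 1000 = 344 kN.
Allowable strength R_n/Ω = 344 / 2 = 172 kN.

172 kN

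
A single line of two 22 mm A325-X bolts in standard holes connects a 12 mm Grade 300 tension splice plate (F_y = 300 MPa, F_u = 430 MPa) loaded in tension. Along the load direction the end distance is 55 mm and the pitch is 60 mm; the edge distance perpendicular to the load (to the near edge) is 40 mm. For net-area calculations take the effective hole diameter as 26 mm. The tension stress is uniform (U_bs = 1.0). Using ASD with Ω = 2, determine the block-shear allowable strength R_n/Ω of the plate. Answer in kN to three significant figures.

187 kN

Shear plane L_v = 55 + 1·60 = 115 mm; A_gv = 115 × 12 = 1380 mm².
A_nv = (115 − 1.5·26) × 12 = 912 mm².
A_nt = (40 − 0.5·26) × 12 = 324 mm².
0.6 F_u A_nv = 235.3 kN; 0.6 F_y A_gv = 248.4 kN → shear rupture governs the shear term.
R_n = 235.3 + 1.0 × 430 × 324 / 1000 = 374.6 kN.
Allowable strength R_n/Ω = 374.6 / 2 = 187 kN.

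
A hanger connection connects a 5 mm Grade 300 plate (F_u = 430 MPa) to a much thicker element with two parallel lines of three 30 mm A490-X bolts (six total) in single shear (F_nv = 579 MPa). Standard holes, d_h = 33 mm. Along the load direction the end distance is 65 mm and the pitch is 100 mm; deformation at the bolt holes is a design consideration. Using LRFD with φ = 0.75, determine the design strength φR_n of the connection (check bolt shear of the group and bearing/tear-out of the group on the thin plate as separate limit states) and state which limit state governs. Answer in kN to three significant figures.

Bolt shear: A_b = π·30²/4 = 706.9 mm²; R_n = 579 × 706.9 × 6 × 1 / 1000 = 2456 kN → 0.75 × 2456 = 1840 kN.
Bearing (1.2 l_c t F_u ≤ 2.4 d t F_u): upper limit = 2.4·30·5·430 / 1000 = 154.8 kN.
  Edge l_c = 65 − 33/2 = 48.5 → r_n = 125.1 kN; interior l_c = 100 − 33 = 67 → r_n = 154.8 kN.
  R_n,bearing = 2·125.1 + 4·154.8 = 869.5 kN → 0.75 × 869.5 = 652 kN.
Bearing governs: 652 kN.

652 kN (bearing governs)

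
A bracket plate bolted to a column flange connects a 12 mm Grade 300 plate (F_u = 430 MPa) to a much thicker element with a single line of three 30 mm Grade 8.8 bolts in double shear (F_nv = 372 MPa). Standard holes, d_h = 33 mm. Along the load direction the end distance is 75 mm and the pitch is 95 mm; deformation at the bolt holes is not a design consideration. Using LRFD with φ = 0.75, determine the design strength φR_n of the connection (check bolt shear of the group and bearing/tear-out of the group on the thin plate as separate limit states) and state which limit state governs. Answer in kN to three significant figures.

1040 kN (bearing governs)

Bolt shear: A_b = π·30²/4 = 706.9 mm²; R_n = 372 × 706.9 × 3 × 2 / 1000 = 1578 kN → 0.75 × 1578 = 1180 kN.
Bearing (1.5 l_c t F_u ≤ 3.0 d t F_u): upper limit = 3.0·30·12·430 / 1000 = 464.4 kN.
  Edge l_c = 75 − 33/2 = 58.5 → r_n = 452.8 kN; interior l_c = 95 − 33 = 62 → r_n = 464.4 kN.
  R_n,bearing = 1·452.8 + 2·464.4 = 1382 kN → 0.75 × 1382 = 1040 kN.
Bearing governs: 1040 kN.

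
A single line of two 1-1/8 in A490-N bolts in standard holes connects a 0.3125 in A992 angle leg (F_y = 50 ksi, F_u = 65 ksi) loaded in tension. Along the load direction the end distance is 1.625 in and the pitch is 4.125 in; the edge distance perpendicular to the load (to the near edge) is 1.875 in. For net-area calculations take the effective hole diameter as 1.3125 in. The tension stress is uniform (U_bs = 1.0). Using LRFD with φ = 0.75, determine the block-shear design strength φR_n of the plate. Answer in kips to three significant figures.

Shear plane L_v = 1.625 + 1·4.125 = 5.75 in; A_gv = 5.75 × 0.3125 = 1.797 in².
A_nv = (5.75 − 1.5·1.3125) × 0.3125 = 1.182 in².
A_nt = (1.875 − 0.5·1.3125) × 0.3125 = 0.3809 in².
0.6 F_u A_nv = 46.08 kips; 0.6 F_y A_gv = 53.91 kips → shear rupture governs the shear term.
R_n = 46.08 + 1.0 × 65 × 0.3809 = 70.84 kips.
Design strength φR_n = 0.75 × 70.84 = 53.1 kips.

53.1 kips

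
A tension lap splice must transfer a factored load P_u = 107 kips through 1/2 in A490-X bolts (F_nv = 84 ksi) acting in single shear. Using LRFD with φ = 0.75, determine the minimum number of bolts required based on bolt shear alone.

A_b = π·0.5²/4 = 0.1963 in².
Per-bolt design strength φR_n = 0.75 × 84 × 0.1963 × 1 = 12.37 kips.
n ≥ 107 / 12.37 = 8.65 → use 9 bolts.

9 bolts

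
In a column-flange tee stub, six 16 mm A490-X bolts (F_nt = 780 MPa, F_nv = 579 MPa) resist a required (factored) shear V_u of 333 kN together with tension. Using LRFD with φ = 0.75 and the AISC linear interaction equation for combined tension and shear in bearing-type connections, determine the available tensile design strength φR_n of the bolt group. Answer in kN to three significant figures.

A_b = π·16²/4 = 201.1 mm²; f_rv = 333 × 1000 / (6 × 201.1) = 276 MPa.
F'_nt = 1.3 F_nt − (F_nt / φF_nv) f_rv = 1.3·780 − (780/(0.75·579))·276 = 518.2 MPa, capped at F_nt → F'_nt = 518.2 MPa.
R_n = F'_nt · A_b · n = 518.2 × 201.1 × 6 / 1000 = 625.1 kN.
Design strength φR_n = 0.75 × 625.1 = 469 kN.

469 kN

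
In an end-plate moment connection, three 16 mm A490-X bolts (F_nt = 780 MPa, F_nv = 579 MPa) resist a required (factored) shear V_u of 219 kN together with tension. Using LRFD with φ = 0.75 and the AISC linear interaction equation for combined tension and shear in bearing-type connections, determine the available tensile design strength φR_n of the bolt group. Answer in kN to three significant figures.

A_b = π·16²/4 = 201.1 mm²; f_rv = 219 × 1000 / (3 × 201.1) = 363.1 MPa.
F'_nt = 1.3 F_nt − (F_nt / φF_nv) f_rv = 1.3·780 − (780/(0.75·579))·363.1 = 361.8 MPa, capped at F_nt → F'_nt = 361.8 MPa.
R_n = F'_nt · A_b · n = 361.8 × 201.1 × 3 / 1000 = 218.3 kN.
Design strength φR_n = 0.75 × 218.3 = 164 kN.

164 kN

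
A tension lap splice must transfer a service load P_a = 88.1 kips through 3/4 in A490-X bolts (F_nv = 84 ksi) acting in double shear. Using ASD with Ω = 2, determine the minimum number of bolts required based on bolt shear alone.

3 bolts

A_b = π·0.75²/4 = 0.4418 in².
Per-bolt allowable strength R_n/Ω = 84 × 0.4418 × 2 / 2 = 37.11 kips.
n ≥ 88.1 / 37.11 = 2.374 → use 3 bolts.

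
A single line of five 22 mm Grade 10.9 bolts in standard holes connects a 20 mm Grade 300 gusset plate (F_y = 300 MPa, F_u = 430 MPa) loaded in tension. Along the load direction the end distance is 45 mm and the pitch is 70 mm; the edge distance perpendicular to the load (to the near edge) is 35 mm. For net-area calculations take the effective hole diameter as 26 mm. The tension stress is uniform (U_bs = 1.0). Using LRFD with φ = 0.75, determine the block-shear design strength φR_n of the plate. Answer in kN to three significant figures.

947 kN

Shear plane L_v = 45 + 4·70 = 325 mm; A_gv = 325 × 20 = 6500 mm².
A_nv = (325 − 4.5·26) × 20 = 4160 mm².
A_nt = (35 − 0.5·26) × 20 = 440 mm².
0.6 F_u A_nv = 1073 kN; 0.6 F_y A_gv = 1170 kN → shear rupture governs the shear term.
R_n = 1073 + 1.0 × 430 × 440 / 1000 = 1262 kN.
Design strength φR_n = 0.75 × 1262 = 947 kN.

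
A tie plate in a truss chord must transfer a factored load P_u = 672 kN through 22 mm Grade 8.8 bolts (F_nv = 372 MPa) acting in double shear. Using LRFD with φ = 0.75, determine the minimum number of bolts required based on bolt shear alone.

A_b = π·22²/4 = 380.1 mm².
Per-bolt design strength φR_n = 0.75 × 372 × 380.1 × 2 / 1000 = 212.1 kN.
n ≥ 672 / 212.1 = 3.168 → use 4 bolts.

4 bolts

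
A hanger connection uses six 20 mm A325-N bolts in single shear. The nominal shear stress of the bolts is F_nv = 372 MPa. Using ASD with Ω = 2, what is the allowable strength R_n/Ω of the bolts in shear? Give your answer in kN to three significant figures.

A_b = π × 20² / 4 = 314.2 mm².
R_n = F_nv · A_b · n · n_s = 372 × 314.2 × 6 × 1 / 1000 = 701.2 kN.
Allowable strength R_n/Ω = 701.2 / 2 = 351 kN.

351 kN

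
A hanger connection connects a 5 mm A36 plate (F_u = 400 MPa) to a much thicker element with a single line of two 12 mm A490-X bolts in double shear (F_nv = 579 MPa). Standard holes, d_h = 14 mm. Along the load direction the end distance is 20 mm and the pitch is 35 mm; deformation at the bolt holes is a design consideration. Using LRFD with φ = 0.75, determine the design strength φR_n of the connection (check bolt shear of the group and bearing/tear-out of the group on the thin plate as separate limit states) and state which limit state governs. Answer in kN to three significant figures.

Bolt shear: A_b = π·12²/4 = 113.1 mm²; R_n = 579 × 113.1 × 2 × 2 / 1000 = 261.9 kN → 0.75 × 261.9 = 196 kN.
Bearing (1.2 l_c t F_u ≤ 2.4 d t F_u): upper limit = 2.4·12·5·400 / 1000 = 57.6 kN.
  Edge l_c = 20 − 14/2 = 13 → r_n = 31.2 kN; interior l_c = 35 − 14 = 21 → r_n = 50.4 kN.
  R_n,bearing = 1·31.2 + 1·50.4 = 81.6 kN → 0.75 × 81.6 = 61.2 kN.
Bearing governs: 61.2 kN.

61.2 kN (bearing governs)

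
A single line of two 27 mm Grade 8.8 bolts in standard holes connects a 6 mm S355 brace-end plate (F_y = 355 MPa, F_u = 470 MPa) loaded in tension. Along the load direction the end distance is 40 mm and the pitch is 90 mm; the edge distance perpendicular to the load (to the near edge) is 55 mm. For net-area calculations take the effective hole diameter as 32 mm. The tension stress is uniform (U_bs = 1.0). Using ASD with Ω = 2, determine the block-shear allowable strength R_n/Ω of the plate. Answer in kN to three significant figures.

Shear plane L_v = 40 + 1·90 = 130 mm; A_gv = 130 × 6 = 780 mm².
A_nv = (130 − 1.5·32) × 6 = 492 mm².
A_nt = (55 − 0.5·32) × 6 = 234 mm².
0.6 F_u A_nv = 138.7 kN; 0.6 F_y A_gv = 166.1 kN → shear rupture governs the shear term.
R_n = 138.7 + 1.0 × 470 × 234 / 1000 = 248.7 kN.
Allowable strength R_n/Ω = 248.7 / 2 = 124 kN.

124 kN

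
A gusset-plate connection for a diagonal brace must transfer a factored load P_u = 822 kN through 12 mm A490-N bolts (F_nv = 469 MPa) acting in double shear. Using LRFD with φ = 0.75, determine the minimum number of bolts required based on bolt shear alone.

11 bolts

A_b = π·12²/4 = 113.1 mm².
Per-bolt design strength φR_n = 0.75 × 469 × 113.1 × 2 / 1000 = 79.56 kN.
n ≥ 822 / 79.56 = 10.33 → use 11 bolts.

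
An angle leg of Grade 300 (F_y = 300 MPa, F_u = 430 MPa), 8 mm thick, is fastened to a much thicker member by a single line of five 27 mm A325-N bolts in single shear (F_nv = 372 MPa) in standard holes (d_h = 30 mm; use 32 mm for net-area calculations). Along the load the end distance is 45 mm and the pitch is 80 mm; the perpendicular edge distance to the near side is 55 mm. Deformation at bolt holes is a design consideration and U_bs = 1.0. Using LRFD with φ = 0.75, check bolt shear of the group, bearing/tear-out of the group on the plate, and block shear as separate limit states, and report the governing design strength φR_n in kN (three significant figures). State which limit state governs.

Bolt shear: A_b = π·27²/4 = 572.6 mm²; R_n = 372 × 572.6 × 5 × 1 / 1000 = 1065 kN → 0.75 × 1065 = 799 kN.
Bearing: edge l_c = 30, r_n = 123.8 kN; interior l_c = 50, r_n = 206.4 kN; R_n = 123.8 + 4·206.4 = 949.4 kN → 712 kN.
Block shear: A_gv = 2920, A_nv = 1768, A_nt = 312 mm²; R_n = min(0.6F_uA_nv, 0.6F_yA_gv) + U_bs·F_u·A_nt = 590.3 kN → 443 kN.
Block shear governs: 443 kN.

443 kN (block shear governs)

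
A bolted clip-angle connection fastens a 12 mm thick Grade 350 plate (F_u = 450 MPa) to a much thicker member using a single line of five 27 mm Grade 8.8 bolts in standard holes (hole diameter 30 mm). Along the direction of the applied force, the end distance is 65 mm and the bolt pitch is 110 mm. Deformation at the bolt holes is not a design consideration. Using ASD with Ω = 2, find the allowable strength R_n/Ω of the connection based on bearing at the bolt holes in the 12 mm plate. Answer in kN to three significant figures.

1080 kN

Per bolt r_n = 1.5 l_c t F_u ≤ 3.0 d t F_u; upper limit = 3.0 × 27 × 12 × 450 / 1000 = 437.4 kN.
Edge bolt: l_c = 65 − 30/2 = 50 mm → 1.5 × 50 × 12 × 450 / 1000 = 405 → r_n = 405 kN.
Interior bolts: l_c = 110 − 30 = 80 mm → 1.5 × 80 × 12 × 450 / 1000 = 648 → r_n = 437.4 kN.
R_n = 1 × 405 + 4 × 437.4 = 2155 kN.
Allowable strength R_n/Ω = 2155 / 2 = 1080 kN.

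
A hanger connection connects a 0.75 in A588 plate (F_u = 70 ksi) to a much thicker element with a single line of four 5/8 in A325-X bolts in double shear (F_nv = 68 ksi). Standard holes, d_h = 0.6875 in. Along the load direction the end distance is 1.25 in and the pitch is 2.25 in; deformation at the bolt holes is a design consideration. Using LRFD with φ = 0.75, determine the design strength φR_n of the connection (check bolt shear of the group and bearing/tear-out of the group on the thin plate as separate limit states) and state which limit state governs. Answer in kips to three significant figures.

125 kips (bolt shear governs)

Bolt shear: A_b = π·0.625²/4 = 0.3068 in²; R_n = 68 × 0.3068 × 4 × 2 = 166.9 kips → 0.75 × 166.9 = 125 kips.
Bearing (1.2 l_c t F_u ≤ 2.4 d t F_u): upper limit = 2.4·0.625·0.75·70 = 78.75 kips.
  Edge l_c = 1.25 − 0.6875/2 = 0.9062 → r_n = 57.09 kips; interior l_c = 2.25 − 0.6875 = 1.562 → r_n = 78.75 kips.
  R_n,bearing = 1·57.09 + 3·78.75 = 293.3 kips → 0.75 × 293.3 = 220 kips.
Bolt shear governs: 125 kips.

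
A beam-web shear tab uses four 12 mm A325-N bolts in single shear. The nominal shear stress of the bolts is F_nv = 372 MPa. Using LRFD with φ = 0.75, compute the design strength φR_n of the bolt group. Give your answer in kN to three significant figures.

126 kN

A_b = π × 12² / 4 = 113.1 mm².
R_n = F_nv · A_b · n · n_s = 372 × 113.1 × 4 × 1 / 1000 = 168.3 kN.
Design strength φR_n = 0.75 × 168.3 = 126 kN.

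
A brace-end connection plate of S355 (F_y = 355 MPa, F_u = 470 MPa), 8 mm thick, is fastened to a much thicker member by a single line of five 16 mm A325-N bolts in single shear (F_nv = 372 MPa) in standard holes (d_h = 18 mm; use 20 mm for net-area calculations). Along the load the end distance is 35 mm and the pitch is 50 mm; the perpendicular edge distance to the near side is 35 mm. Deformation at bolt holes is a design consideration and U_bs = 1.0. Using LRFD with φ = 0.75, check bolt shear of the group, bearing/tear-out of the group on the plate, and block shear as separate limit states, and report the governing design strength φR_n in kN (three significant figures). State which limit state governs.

280 kN (bolt shear governs)

Bolt shear: A_b = π·16²/4 = 201.1 mm²; R_n = 372 × 201.1 × 5 × 1 / 1000 = 374 kN → 0.75 × 374 = 280 kN.
Bearing: edge l_c = 26, r_n = 117.3 kN; interior l_c = 32, r_n = 144.4 kN; R_n = 117.3 + 4·144.4 = 694.8 kN → 521 kN.
Block shear: A_gv = 1880, A_nv = 1160, A_nt = 200 mm²; R_n = min(0.6F_uA_nv, 0.6F_yA_gv) + U_bs·F_u·A_nt = 421.1 kN → 316 kN.
Bolt shear governs: 280 kN.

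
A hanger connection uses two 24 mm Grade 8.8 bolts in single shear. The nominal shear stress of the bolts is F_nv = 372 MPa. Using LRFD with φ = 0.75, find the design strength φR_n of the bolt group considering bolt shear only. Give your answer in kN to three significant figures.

A_b = π × 24² / 4 = 452.4 mm².
R_n = F_nv · A_b · n · n_s = 372 × 452.4 × 2 × 1 / 1000 = 336.6 kN.
Design strength φR_n = 0.75 × 336.6 = 252 kN.

252 kN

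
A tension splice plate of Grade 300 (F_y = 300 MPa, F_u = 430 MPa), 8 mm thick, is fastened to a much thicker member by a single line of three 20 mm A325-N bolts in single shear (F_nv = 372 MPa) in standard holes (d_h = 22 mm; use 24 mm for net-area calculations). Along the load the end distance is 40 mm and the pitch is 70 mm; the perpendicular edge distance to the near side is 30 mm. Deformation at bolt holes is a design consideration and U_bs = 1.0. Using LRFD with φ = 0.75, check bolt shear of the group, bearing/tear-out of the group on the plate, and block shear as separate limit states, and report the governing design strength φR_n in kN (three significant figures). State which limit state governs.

232 kN (block shear governs)

Bolt shear: A_b = π·20²/4 = 314.2 mm²; R_n = 372 × 314.2 × 3 × 1 / 1000 = 350.6 kN → 0.75 × 350.6 = 263 kN.
Bearing: edge l_c = 29, r_n = 119.7 kN; interior l_c = 48, r_n = 165.1 kN; R_n = 119.7 + 2·165.1 = 450 kN → 337 kN.
Block shear: A_gv = 1440, A_nv = 960, A_nt = 144 mm²; R_n = min(0.6F_uA_nv, 0.6F_yA_gv) + U_bs·F_u·A_nt = 309.6 kN → 232 kN.
Block shear governs: 232 kN.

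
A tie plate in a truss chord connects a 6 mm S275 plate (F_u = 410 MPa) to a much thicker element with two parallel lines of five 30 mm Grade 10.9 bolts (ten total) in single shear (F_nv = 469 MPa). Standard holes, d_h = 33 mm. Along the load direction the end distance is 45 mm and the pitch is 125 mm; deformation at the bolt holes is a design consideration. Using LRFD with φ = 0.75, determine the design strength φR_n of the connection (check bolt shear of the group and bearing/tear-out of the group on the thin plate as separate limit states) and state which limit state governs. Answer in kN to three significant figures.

1190 kN (bearing governs)

Bolt shear: A_b = π·30²/4 = 706.9 mm²; R_n = 469 × 706.9 × 10 × 1 / 1000 = 3315 kN → 0.75 × 3315 = 2490 kN.
Bearing (1.2 l_c t F_u ≤ 2.4 d t F_u): upper limit = 2.4·30·6·410 / 1000 = 177.1 kN.
  Edge l_c = 45 − 33/2 = 28.5 → r_n = 84.13 kN; interior l_c = 125 − 33 = 92 → r_n = 177.1 kN.
  R_n,bearing = 2·84.13 + 8·177.1 = 1585 kN → 0.75 × 1585 = 1190 kN.
Bearing governs: 1190 kN.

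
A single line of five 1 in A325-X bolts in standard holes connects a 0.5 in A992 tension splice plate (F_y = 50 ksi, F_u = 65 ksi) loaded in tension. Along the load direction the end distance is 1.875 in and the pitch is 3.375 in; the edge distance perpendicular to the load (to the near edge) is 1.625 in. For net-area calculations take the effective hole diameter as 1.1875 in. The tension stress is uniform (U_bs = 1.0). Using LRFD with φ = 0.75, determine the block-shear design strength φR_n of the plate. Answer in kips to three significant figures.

Shear plane L_v = 1.875 + 4·3.375 = 15.38 in; A_gv = 15.38 × 0.5 = 7.688 in².
A_nv = (15.38 − 4.5·1.1875) × 0.5 = 5.016 in².
A_nt = (1.625 − 0.5·1.1875) × 0.5 = 0.5156 in².
0.6 F_u A_nv = 195.6 kips; 0.6 F_y A_gv = 230.6 kips → shear rupture governs the shear term.
R_n = 195.6 + 1.0 × 65 × 0.5156 = 229.1 kips.
Design strength φR_n = 0.75 × 229.1 = 172 kips.

172 kips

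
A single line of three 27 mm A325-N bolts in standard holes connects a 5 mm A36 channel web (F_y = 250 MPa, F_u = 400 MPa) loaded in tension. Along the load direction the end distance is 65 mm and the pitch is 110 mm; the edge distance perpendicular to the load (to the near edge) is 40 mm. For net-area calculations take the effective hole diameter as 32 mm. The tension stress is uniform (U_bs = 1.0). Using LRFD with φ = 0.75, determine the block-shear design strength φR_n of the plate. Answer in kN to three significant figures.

Shear plane L_v = 65 + 2·110 = 285 mm; A_gv = 285 × 5 = 1425 mm².
A_nv = (285 − 2.5·32) × 5 = 1025 mm².
A_nt = (40 − 0.5·32) × 5 = 120 mm².
0.6 F_u A_nv = 246 kN; 0.6 F_y A_gv = 213.8 kN → shear yielding governs the shear term.
R_n = 213.8 + 1.0 × 400 × 120 / 1000 = 261.8 kN.
Design strength φR_n = 0.75 × 261.8 = 196 kN.

196 kN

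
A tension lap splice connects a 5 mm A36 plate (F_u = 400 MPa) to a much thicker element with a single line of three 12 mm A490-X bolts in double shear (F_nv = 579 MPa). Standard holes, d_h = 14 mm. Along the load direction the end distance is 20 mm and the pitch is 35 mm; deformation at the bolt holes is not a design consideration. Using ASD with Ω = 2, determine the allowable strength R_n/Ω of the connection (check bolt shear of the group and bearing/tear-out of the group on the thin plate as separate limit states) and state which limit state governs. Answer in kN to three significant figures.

Bolt shear: A_b = π·12²/4 = 113.1 mm²; R_n = 579 × 113.1 × 3 × 2 / 1000 = 392.9 kN → 392.9 / 2 = 196 kN.
Bearing (1.5 l_c t F_u ≤ 3.0 d t F_u): upper limit = 3.0·12·5·400 / 1000 = 72 kN.
  Edge l_c = 20 − 14/2 = 13 → r_n = 39 kN; interior l_c = 35 − 14 = 21 → r_n = 63 kN.
  R_n,bearing = 1·39 + 2·63 = 165 kN → 165 / 2 = 82.5 kN.
Bearing governs: 82.5 kN.

82.5 kN (bearing governs)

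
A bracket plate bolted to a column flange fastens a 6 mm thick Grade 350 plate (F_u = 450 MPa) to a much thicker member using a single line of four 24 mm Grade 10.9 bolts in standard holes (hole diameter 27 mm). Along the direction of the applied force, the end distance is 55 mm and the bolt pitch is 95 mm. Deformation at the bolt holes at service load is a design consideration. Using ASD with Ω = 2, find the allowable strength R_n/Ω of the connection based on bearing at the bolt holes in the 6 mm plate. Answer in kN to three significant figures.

301 kN

Per bolt r_n = 1.2 l_c t F_u ≤ 2.4 d t F_u; upper limit = 2.4 × 24 × 6 × 450 / 1000 = 155.5 kN.
Edge bolt: l_c = 55 − 27/2 = 41.5 mm → 1.2 × 41.5 × 6 × 450 / 1000 = 134.5 → r_n = 134.5 kN.
Interior bolts: l_c = 95 − 27 = 68 mm → 1.2 × 68 × 6 × 450 / 1000 = 220.3 → r_n = 155.5 kN.
R_n = 1 × 134.5 + 3 × 155.5 = 601 kN.
Allowable strength R_n/Ω = 601 / 2 = 301 kN.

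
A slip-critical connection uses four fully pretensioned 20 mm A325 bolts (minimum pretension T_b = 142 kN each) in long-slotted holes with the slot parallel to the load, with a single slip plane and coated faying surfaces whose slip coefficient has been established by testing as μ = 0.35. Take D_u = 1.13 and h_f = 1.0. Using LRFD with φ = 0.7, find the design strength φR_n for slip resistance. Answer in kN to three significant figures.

157 kN

R_n = μ · D_u · h_f · T_b · n_s · n_b = 0.35 × 1.13 × 1.0 × 142 × 1 × 4 = 224.6 kN.
Design strength φR_n = 0.7 × 224.6 = 157 kN.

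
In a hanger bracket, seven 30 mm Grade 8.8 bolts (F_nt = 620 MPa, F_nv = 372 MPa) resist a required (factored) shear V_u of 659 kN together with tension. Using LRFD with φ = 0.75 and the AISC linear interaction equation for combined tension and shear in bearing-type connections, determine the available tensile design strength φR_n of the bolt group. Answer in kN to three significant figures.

1890 kN

A_b = π·30²/4 = 706.9 mm²; f_rv = 659 × 1000 / (7 × 706.9) = 133.2 MPa.
F'_nt = 1.3 F_nt − (F_nt / φF_nv) f_rv = 1.3·620 − (620/(0.75·372))·133.2 = 510 MPa, capped at F_nt → F'_nt = 510 MPa.
R_n = F'_nt · A_b · n = 510 × 706.9 × 7 / 1000 = 2524 kN.
Design strength φR_n = 0.75 × 2524 = 1890 kN.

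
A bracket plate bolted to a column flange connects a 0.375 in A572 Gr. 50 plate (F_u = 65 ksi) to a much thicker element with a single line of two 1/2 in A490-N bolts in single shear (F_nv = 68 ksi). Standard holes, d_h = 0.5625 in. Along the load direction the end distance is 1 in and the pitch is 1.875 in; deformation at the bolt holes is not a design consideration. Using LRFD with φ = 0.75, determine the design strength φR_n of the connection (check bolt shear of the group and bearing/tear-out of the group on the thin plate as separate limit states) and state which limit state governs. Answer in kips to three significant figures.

Bolt shear: A_b = π·0.5²/4 = 0.1963 in²; R_n = 68 × 0.1963 × 2 × 1 = 26.7 kips → 0.75 × 26.7 = 20 kips.
Bearing (1.5 l_c t F_u ≤ 3.0 d t F_u): upper limit = 3.0·0.5·0.375·65 = 36.56 kips.
  Edge l_c = 1 − 0.5625/2 = 0.7188 → r_n = 26.28 kips; interior l_c = 1.875 − 0.5625 = 1.312 → r_n = 36.56 kips.
  R_n,bearing = 1·26.28 + 1·36.56 = 62.84 kips → 0.75 × 62.84 = 47.1 kips.
Bolt shear governs: 20 kips.

20 kips (bolt shear governs)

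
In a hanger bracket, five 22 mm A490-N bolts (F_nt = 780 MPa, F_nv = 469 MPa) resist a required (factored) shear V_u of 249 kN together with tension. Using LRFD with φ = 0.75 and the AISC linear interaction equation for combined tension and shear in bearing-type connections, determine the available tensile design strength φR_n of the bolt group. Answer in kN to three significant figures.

1030 kN

A_b = π·22²/4 = 380.1 mm²; f_rv = 249 × 1000 / (5 × 380.1) = 131 MPa.
F'_nt = 1.3 F_nt − (F_nt / φF_nv) f_rv = 1.3·780 − (780/(0.75·469))·131 = 723.5 MPa, capped at F_nt → F'_nt = 723.5 MPa.
R_n = F'_nt · A_b · n = 723.5 × 380.1 × 5 / 1000 = 1375 kN.
Design strength φR_n = 0.75 × 1375 = 1030 kN.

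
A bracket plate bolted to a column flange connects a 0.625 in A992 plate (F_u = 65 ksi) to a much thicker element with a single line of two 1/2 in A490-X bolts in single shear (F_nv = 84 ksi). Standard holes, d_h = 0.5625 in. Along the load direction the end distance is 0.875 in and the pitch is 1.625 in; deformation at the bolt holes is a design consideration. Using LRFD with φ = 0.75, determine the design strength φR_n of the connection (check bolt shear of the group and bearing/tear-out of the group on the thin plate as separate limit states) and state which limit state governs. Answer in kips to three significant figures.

24.7 kips (bolt shear governs)

Bolt shear: A_b = π·0.5²/4 = 0.1963 in²; R_n = 84 × 0.1963 × 2 × 1 = 32.99 kips → 0.75 × 32.99 = 24.7 kips.
Bearing (1.2 l_c t F_u ≤ 2.4 d t F_u): upper limit = 2.4·0.5·0.625·65 = 48.75 kips.
  Edge l_c = 0.875 − 0.5625/2 = 0.5938 → r_n = 28.95 kips; interior l_c = 1.625 − 0.5625 = 1.062 → r_n = 48.75 kips.
  R_n,bearing = 1·28.95 + 1·48.75 = 77.7 kips → 0.75 × 77.7 = 58.3 kips.
Bolt shear governs: 24.7 kips.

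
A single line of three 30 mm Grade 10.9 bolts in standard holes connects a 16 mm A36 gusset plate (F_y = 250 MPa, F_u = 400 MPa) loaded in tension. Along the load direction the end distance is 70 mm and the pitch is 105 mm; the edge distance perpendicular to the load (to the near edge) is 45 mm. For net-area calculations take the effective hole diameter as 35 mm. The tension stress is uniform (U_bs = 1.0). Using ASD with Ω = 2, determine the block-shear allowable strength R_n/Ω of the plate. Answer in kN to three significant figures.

424 kN

Shear plane L_v = 70 + 2·105 = 280 mm; A_gv = 280 × 16 = 4480 mm².
A_nv = (280 − 2.5·35) × 16 = 3080 mm².
A_nt = (45 − 0.5·35) × 16 = 440 mm².
0.6 F_u A_nv = 739.2 kN; 0.6 F_y A_gv = 672 kN → shear yielding governs the shear term.
R_n = 672 + 1.0 × 400 × 440 / 1000 = 848 kN.
Allowable strength R_n/Ω = 848 / 2 = 424 kN.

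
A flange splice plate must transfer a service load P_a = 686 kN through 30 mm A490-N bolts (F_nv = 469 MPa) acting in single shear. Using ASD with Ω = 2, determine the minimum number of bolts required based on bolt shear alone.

5 bolts

A_b = π·30²/4 = 706.9 mm².
Per-bolt allowable strength R_n/Ω = 469 × 706.9 × 1 / 1000 / 2 = 165.8 kN.
n ≥ 686 / 165.8 = 4.139 → use 5 bolts.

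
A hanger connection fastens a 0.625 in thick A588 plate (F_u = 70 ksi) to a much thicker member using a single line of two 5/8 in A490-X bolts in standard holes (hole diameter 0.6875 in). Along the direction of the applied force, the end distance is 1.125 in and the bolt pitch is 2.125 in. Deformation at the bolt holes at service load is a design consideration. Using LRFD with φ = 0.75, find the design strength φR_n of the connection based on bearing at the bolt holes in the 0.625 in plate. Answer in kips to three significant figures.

Per bolt r_n = 1.2 l_c t F_u ≤ 2.4 d t F_u; upper limit = 2.4 × 0.625 × 0.625 × 70 = 65.62 kips.
Edge bolt: l_c = 1.125 − 0.6875/2 = 0.7812 in → 1.2 × 0.7812 × 0.625 × 70 = 41.02 → r_n = 41.02 kips.
Interior bolts: l_c = 2.125 − 0.6875 = 1.438 in → 1.2 × 1.438 × 0.625 × 70 = 75.47 → r_n = 65.62 kips.
R_n = 1 × 41.02 + 1 × 65.62 = 106.6 kips.
Design strength φR_n = 0.75 × 106.6 = 80 kips.

80 kips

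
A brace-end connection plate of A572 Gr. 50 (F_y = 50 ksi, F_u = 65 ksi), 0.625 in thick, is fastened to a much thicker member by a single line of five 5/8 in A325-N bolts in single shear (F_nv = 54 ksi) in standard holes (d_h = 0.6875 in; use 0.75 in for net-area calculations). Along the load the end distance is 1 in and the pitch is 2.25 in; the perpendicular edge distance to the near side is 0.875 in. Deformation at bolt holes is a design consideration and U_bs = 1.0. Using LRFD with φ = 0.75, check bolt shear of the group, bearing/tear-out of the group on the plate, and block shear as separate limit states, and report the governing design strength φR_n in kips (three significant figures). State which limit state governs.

Bolt shear: A_b = π·0.625²/4 = 0.3068 in²; R_n = 54 × 0.3068 × 5 × 1 = 82.83 kips → 0.75 × 82.83 = 62.1 kips.
Bearing: edge l_c = 0.6562, r_n = 31.99 kips; interior l_c = 1.562, r_n = 60.94 kips; R_n = 31.99 + 4·60.94 = 275.7 kips → 207 kips.
Block shear: A_gv = 6.25, A_nv = 4.141, A_nt = 0.3125 in²; R_n = min(0.6F_uA_nv, 0.6F_yA_gv) + U_bs·F_u·A_nt = 181.8 kips → 136 kips.
Bolt shear governs: 62.1 kips.

62.1 kips (bolt shear governs)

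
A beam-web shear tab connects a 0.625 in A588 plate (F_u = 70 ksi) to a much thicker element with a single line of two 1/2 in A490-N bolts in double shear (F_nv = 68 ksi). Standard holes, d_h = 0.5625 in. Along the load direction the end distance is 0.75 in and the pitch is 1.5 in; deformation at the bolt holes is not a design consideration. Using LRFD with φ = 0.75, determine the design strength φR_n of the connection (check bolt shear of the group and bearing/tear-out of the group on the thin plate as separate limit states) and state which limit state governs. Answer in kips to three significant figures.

Bolt shear: A_b = π·0.5²/4 = 0.1963 in²; R_n = 68 × 0.1963 × 2 × 2 = 53.41 kips → 0.75 × 53.41 = 40.1 kips.
Bearing (1.5 l_c t F_u ≤ 3.0 d t F_u): upper limit = 3.0·0.5·0.625·70 = 65.62 kips.
  Edge l_c = 0.75 − 0.5625/2 = 0.4688 → r_n = 30.76 kips; interior l_c = 1.5 − 0.5625 = 0.9375 → r_n = 61.52 kips.
  R_n,bearing = 1·30.76 + 1·61.52 = 92.29 kips → 0.75 × 92.29 = 69.2 kips.
Bolt shear governs: 40.1 kips.

40.1 kips (bolt shear governs)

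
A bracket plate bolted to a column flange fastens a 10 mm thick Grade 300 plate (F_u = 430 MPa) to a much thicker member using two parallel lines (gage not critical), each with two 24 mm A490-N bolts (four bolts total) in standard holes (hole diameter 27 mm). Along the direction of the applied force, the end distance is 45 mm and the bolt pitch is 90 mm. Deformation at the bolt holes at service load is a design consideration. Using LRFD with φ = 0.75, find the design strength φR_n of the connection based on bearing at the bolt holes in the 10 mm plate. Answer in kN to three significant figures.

615 kN

Per bolt r_n = 1.2 l_c t F_u ≤ 2.4 d t F_u; upper limit = 2.4 × 24 × 10 × 430 / 1000 = 247.7 kN.
Edge bolt: l_c = 45 − 27/2 = 31.5 mm → 1.2 × 31.5 × 10 × 430 / 1000 = 162.5 → r_n = 162.5 kN.
Interior bolts: l_c = 90 − 27 = 63 mm → 1.2 × 63 × 10 × 430 / 1000 = 325.1 → r_n = 247.7 kN.
R_n = 2 × 162.5 + 2 × 247.7 = 820.4 kN.
Design strength φR_n = 0.75 × 820.4 = 615 kN.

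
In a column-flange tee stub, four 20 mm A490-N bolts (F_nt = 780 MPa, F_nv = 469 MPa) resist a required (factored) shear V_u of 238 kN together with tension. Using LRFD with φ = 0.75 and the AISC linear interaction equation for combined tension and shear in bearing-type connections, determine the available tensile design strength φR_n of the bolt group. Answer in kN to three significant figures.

A_b = π·20²/4 = 314.2 mm²; f_rv = 238 × 1000 / (4 × 314.2) = 189.4 MPa.
F'_nt = 1.3 F_nt − (F_nt / φF_nv) f_rv = 1.3·780 − (780/(0.75·469))·189.4 = 594 MPa, capped at F_nt → F'_nt = 594 MPa.
R_n = F'_nt · A_b · n = 594 × 314.2 × 4 / 1000 = 746.5 kN.
Design strength φR_n = 0.75 × 746.5 = 560 kN.

560 kN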